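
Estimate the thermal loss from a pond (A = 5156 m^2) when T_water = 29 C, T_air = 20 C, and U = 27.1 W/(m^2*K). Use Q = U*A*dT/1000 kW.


Temperature difference dT = 29 - 20 = 9 K
Heat loss (W) = U * A * dT = 27.1 * 5156 * 9 = 1257548.4 W
Convert to kW: 1257548.4 / 1000 = 1257.5484 kW

1257.5484 kW


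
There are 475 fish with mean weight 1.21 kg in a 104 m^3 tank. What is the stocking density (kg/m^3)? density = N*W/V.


Total biomass = 475 fish * 1.21 kg = 574.75 kg
Density = total biomass / volume = 574.75 / 104 = 5.52644 kg/m^3

5.52644 kg/m^3


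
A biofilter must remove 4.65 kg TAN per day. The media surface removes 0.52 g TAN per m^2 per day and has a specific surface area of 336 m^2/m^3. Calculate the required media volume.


A = 4.65*1000 / 0.52 = 8942.3077 m^2
V = 8942.3077 / 336 = 26.614

26.614 m^3


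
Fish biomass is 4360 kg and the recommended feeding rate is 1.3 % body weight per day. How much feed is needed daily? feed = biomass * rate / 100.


Feeding rate fraction = 1.3% / 100 = 0.013
Daily feed = 4360 kg * 0.013 = 56.68 kg/day

56.68 kg/day


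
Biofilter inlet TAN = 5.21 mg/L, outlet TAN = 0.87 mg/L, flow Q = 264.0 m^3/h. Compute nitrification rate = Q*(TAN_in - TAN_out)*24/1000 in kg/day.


Concentration drop: TAN_in - TAN_out = 5.21 - 0.87 = 4.34 mg/L
Hourly TAN removed = Q * dTAN = 264.0 m^3/h * 4.34 mg/L = 1145.76 g/h  (m^3/h * mg/L = g/h)
Daily TAN removed = 1145.76 * 24 = 27498.24 g/day
Convert to kg/day: 27498.24 / 1000 = 27.49824 kg/day

27.49824 kg/day


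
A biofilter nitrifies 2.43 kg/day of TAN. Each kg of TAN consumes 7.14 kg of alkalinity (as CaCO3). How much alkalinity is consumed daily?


Alkalinity factor: 7.14 kg CaCO3 consumed per kg TAN nitrified
alk = 2.43 kg TAN * 7.14 = 17.3502 kg CaCO3/day

17.3502 kg CaCO3/day


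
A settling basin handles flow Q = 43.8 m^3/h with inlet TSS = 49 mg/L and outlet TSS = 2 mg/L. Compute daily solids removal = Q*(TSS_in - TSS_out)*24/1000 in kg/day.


Concentration drop: TSS_in - TSS_out = 49 - 2 = 47 mg/L
Hourly solids removed = Q * dTSS = 43.8 m^3/h * 47 mg/L = 2058.6 g/h  (m^3/h * mg/L = g/h)
Daily solids removed = 2058.6 * 24 = 49406.4 g/day
Convert g to kg: 49406.4 / 1000 = 49.4064 kg/day

49.4064 kg/day


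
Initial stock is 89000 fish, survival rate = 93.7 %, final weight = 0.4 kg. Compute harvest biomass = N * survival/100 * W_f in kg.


Survivors = 89000 * 93.7/100 = 83393 fish
Harvest biomass = survivors * W_f = 83393 * 0.4 = 33357.2 kg

33357.2 kg


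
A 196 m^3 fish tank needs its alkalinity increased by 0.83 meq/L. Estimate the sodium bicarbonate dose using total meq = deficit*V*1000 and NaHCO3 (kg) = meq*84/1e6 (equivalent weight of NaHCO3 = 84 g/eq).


Tank volume in L = 196 m^3 * 1000 = 196000 L
Total meq required = 0.83 meq/L * 196000 L = 162680 meq
NaHCO3 mass = 162680 meq * 84 mg/meq / 1e6 = 13.6651 kg

13.6651 kg


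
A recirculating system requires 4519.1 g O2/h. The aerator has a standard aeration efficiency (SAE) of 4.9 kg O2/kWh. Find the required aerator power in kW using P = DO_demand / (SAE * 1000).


SAE in g O2/kWh = 4.9 * 1000 = 4900 g/kWh
P = DO_demand / SAE_g = 4519.1 / 4900 = 0.922265 kW

0.922265 kW


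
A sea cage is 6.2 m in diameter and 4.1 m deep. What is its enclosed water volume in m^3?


r = d/2 = 6.2/2 = 3.1 m
Base area = pi*r^2 = pi*3.1^2 = 30.190705 m^2
Volume = 30.190705 * 4.1 = 123.782 m^3

123.782 m^3


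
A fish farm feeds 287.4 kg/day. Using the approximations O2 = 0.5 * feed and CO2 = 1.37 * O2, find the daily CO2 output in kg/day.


O2 = 287.4 * 0.5 = 143.7
CO2 = 143.7 * 1.37 = 196.869

196.869 kg/day


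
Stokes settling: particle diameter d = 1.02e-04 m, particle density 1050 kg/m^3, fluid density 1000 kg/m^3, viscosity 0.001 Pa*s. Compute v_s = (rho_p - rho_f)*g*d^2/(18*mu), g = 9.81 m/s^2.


Density difference: rho_p - rho_f = 1050 - 1000 = 50 kg/m^3
d^2 = (1.02e-04)^2 = 1.0404e-08 m^2
Numerator = (rho_p - rho_f) * g * d^2 = 50 * 9.81 * 1.0404e-08 = 5.103162e-06
Denominator = 18 * mu = 18 * 0.001 = 0.018
v_s = 5.103162e-06 / 0.018 = 2.83509e-04 m/s
Check: Re = rho_f * v_s * d / mu = 1000 * 2.83509e-04 * 1.02e-04 / 0.001 = 0.0289 < 1, so Stokes' law applies.

2.83509e-04 m/s


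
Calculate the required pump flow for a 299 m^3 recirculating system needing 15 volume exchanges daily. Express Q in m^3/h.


Daily recirculation volume = 299 m^3 * 15 = 4485 m^3/day
Flow rate Q = daily volume / 24 h = 4485 / 24 = 186.875 m^3/h

186.875 m^3/h


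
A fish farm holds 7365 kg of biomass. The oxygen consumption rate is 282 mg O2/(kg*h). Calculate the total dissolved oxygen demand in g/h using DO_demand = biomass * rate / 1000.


Total O2 consumption (mg/h) = 7365 kg * 282 mg/(kg*h) = 2076930 mg/h
Convert to g/h: 2076930 / 1000 = 2076.93 g/h

2076.93 g/h


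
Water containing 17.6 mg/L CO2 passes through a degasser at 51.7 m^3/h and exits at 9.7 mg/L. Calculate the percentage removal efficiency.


CO2_out / CO2_in = 9.7 / 17.6 = 0.55113636
Fraction remaining = 0.55113636
efficiency = (1 - 0.55113636) * 100 = 44.8864 %

44.8864 %


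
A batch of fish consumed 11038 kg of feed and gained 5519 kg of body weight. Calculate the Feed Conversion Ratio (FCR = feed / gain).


FCR = feed consumed / weight gained
FCR = 11038 kg / 5519 kg = 2

2


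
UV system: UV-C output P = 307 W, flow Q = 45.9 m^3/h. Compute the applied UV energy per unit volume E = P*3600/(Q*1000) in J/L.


Energy delivered per hour = 307 W * 3600 s = 1105200 J/h
Volume treated per hour = 45.9 m^3/h * 1000 = 45900 L/h
dose = 1105200 / 45900 = 24.0784 J/L

24.0784 J/L


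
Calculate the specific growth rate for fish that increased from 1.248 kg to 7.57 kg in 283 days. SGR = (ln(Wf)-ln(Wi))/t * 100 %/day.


ln(W_f) = ln(7.57) = 2.0241931
ln(W_i) = ln(1.248) = 0.22154227
ln(W_f) - ln(W_i) = 2.0241931 - 0.22154227 = 1.8026508
SGR = 1.8026508 / 283 * 100 = 0.636979 %/day

0.636979 %/day


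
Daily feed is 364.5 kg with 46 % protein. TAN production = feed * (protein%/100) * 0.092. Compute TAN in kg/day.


Protein in feed = 364.5 * 46/100 = 167.67 kg/day
TAN = protein * 0.092 = 167.67 * 0.092 = 15.42564 kg/day

15.42564 kg/day


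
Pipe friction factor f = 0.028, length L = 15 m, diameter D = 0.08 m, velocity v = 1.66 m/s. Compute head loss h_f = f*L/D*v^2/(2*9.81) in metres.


v^2 = 1.66^2 = 2.7556 m^2/s^2
L/D = 15/0.08 = 187.5
h_f = f*(L/D)*v^2/(2g) = 0.028 * 187.5 * 2.7556 / 19.62 = 0.737355 m

0.737355 m


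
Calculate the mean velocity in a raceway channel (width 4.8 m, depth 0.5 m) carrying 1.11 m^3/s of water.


Cross-sectional area = W * d = 4.8 * 0.5 = 2.4 m^2
Velocity = Q / A = 1.11 / 2.4 = 0.4625 m/s

0.4625 m/s


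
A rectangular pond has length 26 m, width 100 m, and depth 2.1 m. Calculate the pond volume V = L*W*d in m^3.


Base area = L * W = 26 * 100 = 2600 m^2
Volume = area * depth = 2600 * 2.1 = 5460 m^3

5460 m^3


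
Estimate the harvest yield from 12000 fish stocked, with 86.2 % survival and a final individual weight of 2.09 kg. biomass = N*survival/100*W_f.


Survivors = 12000 * 86.2/100 = 10344 fish
Harvest biomass = survivors * W_f = 10344 * 2.09 = 21618.96 kg

21618.96 kg


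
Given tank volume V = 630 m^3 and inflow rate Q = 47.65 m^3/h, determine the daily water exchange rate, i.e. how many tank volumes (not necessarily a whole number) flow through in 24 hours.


Daily flow volume = 47.65 m^3/h * 24 h = 1143.6 m^3/day
Exchanges = daily flow / tank volume = 1143.6 / 630 = 1.81524 exchanges/day

1.81524 exchanges/day


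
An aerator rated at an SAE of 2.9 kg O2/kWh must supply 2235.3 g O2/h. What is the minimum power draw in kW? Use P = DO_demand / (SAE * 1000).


SAE in g O2/kWh = 2.9 * 1000 = 2900 g/kWh
P = DO_demand / SAE_g = 2235.3 / 2900 = 0.770793 kW

0.770793 kW


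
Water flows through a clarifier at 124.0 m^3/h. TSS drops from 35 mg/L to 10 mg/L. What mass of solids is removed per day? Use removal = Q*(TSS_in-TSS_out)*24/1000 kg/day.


Concentration drop: TSS_in - TSS_out = 35 - 10 = 25 mg/L
Hourly solids removed = Q * dTSS = 124.0 m^3/h * 25 mg/L = 3100 g/h  (m^3/h * mg/L = g/h)
Daily solids removed = 3100 * 24 = 74400 g/day
Convert g to kg: 74400 / 1000 = 74.4 kg/day

74.4 kg/day


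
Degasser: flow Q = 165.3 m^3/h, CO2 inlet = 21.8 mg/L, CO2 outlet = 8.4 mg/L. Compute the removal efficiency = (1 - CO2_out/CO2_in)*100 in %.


CO2_out / CO2_in = 8.4 / 21.8 = 0.3853211
Fraction remaining = 0.3853211
efficiency = (1 - 0.3853211) * 100 = 61.4679 %

61.4679 %


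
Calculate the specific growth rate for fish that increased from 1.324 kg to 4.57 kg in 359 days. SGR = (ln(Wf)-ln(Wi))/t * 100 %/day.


ln(W_f) = ln(4.57) = 1.5195132
ln(W_i) = ln(1.324) = 0.28065746
ln(W_f) - ln(W_i) = 1.5195132 - 0.28065746 = 1.2388557
SGR = 1.2388557 / 359 * 100 = 0.345085 %/day

0.345085 %/day


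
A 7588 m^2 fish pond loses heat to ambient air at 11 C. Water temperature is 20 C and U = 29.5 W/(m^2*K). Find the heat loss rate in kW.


Temperature difference dT = 20 - 11 = 9 K
Heat loss (W) = U * A * dT = 29.5 * 7588 * 9 = 2014614 W
Convert to kW: 2014614 / 1000 = 2014.614 kW

2014.614 kW


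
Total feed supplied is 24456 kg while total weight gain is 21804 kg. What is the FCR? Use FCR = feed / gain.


FCR = feed consumed / weight gained
FCR = 24456 kg / 21804 kg = 1.12163

1.12163


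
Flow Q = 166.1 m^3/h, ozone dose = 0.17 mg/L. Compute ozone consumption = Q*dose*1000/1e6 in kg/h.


O3 demand (mg/h) = Q * dose * 1000 = 166.1 * 0.17 * 1000 = 28237 mg/h
Convert mg to kg: 28237 / 1e6 = 0.028237 kg/h

0.028237 kg/h


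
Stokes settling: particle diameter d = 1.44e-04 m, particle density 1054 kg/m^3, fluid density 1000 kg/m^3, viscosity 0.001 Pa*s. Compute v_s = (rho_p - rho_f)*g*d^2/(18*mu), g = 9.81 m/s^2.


Density difference: rho_p - rho_f = 1054 - 1000 = 54 kg/m^3
d^2 = (1.44e-04)^2 = 2.0736e-08 m^2
Numerator = (rho_p - rho_f) * g * d^2 = 54 * 9.81 * 2.0736e-08 = 1.0984689e-05
Denominator = 18 * mu = 18 * 0.001 = 0.018
v_s = 1.0984689e-05 / 0.018 = 6.1026e-04 m/s
Check: Re = rho_f * v_s * d / mu = 1000 * 6.1026e-04 * 1.44e-04 / 0.001 = 0.0879 < 1, so Stokes' law applies.

6.1026e-04 m/s


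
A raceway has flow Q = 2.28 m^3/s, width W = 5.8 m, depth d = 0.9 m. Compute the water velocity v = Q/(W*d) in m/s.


Cross-sectional area = W * d = 5.8 * 0.9 = 5.22 m^2
Velocity = Q / A = 2.28 / 5.22 = 0.436782 m/s

0.436782 m/s


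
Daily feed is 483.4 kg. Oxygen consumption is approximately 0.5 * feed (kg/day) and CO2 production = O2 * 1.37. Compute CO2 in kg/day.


O2 = 483.4 * 0.5 = 241.7
CO2 = 241.7 * 1.37 = 331.129

331.129 kg/day


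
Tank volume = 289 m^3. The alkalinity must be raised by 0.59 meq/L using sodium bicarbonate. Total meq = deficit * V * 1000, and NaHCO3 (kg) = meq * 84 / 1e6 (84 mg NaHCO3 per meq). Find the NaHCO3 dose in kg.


Tank volume in L = 289 m^3 * 1000 = 289000 L
Total meq required = 0.59 meq/L * 289000 L = 170510 meq
NaHCO3 mass = 170510 meq * 84 mg/meq / 1e6 = 14.3228 kg

14.3228 kg


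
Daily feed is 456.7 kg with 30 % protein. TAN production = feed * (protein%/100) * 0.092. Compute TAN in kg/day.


Protein in feed = 456.7 * 30/100 = 137.01 kg/day
TAN = protein * 0.092 = 137.01 * 0.092 = 12.60492 kg/day

12.60492 kg/day


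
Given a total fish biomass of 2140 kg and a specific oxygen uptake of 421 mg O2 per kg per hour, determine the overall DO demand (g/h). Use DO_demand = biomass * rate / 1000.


Total O2 consumption (mg/h) = 2140 kg * 421 mg/(kg*h) = 900940 mg/h
Convert to g/h: 900940 / 1000 = 900.94 g/h

900.94 g/h


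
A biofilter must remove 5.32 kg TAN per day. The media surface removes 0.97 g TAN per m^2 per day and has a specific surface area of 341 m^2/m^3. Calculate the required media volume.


A = 5.32*1000 / 0.97 = 5484.5361 m^2
V = 5484.5361 / 341 = 16.0837

16.0837 m^3


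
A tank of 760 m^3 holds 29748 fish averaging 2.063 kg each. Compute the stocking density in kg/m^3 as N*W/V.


Total biomass = 29748 fish * 2.063 kg = 61370.124 kg
Density = total biomass / volume = 61370.124 / 760 = 80.7502 kg/m^3

80.7502 kg/m^3


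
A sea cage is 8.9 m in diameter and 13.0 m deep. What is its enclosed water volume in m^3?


r = d/2 = 8.9/2 = 4.45 m
Base area = pi*r^2 = pi*4.45^2 = 62.211389 m^2
Volume = 62.211389 * 13.0 = 808.748 m^3

808.748 m^3


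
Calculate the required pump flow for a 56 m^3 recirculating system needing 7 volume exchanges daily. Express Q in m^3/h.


Daily recirculation volume = 56 m^3 * 7 = 392 m^3/day
Flow rate Q = daily volume / 24 h = 392 / 24 = 16.3333 m^3/h

16.3333 m^3/h


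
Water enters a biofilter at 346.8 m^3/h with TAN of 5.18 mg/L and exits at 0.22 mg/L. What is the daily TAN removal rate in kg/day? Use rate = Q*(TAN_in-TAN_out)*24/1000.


Concentration drop: TAN_in - TAN_out = 5.18 - 0.22 = 4.96 mg/L
Hourly TAN removed = Q * dTAN = 346.8 m^3/h * 4.96 mg/L = 1720.128 g/h  (m^3/h * mg/L = g/h)
Daily TAN removed = 1720.128 * 24 = 41283.072 g/day
Convert to kg/day: 41283.072 / 1000 = 41.283072 kg/day

41.283072 kg/day


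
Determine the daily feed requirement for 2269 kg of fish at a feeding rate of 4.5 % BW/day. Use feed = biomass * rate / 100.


Feeding rate fraction = 4.5% / 100 = 0.045
Daily feed = 2269 kg * 0.045 = 102.105 kg/day

102.105 kg/day


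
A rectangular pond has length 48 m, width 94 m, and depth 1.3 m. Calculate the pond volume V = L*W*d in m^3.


Base area = L * W = 48 * 94 = 4512 m^2
Volume = area * depth = 4512 * 1.3 = 5865.6 m^3

5865.6 m^3


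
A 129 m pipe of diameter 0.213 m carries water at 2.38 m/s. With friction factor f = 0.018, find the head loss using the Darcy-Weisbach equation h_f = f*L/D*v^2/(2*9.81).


v^2 = 2.38^2 = 5.6644 m^2/s^2
L/D = 129/0.213 = 605.6338
h_f = f*(L/D)*v^2/(2g) = 0.018 * 605.6338 * 5.6644 / 19.62 = 3.1473 m

3.1473 m


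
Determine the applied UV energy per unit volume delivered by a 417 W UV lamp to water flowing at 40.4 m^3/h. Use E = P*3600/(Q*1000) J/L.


Energy delivered per hour = 417 W * 3600 s = 1501200 J/h
Volume treated per hour = 40.4 m^3/h * 1000 = 40400 L/h
dose = 1501200 / 40400 = 37.1584 J/L

37.1584 J/L


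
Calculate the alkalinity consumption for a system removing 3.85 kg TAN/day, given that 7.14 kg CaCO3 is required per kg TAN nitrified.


Alkalinity factor: 7.14 kg CaCO3 consumed per kg TAN nitrified
alk = 3.85 kg TAN * 7.14 = 27.489 kg CaCO3/day

27.489 kg CaCO3/day


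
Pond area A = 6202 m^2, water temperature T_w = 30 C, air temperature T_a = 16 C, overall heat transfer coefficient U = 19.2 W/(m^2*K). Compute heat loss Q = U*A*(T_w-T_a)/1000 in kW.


Temperature difference dT = 30 - 16 = 14 K
Heat loss (W) = U * A * dT = 19.2 * 6202 * 14 = 1667097.6 W
Convert to kW: 1667097.6 / 1000 = 1667.0976 kW

1667.0976 kW


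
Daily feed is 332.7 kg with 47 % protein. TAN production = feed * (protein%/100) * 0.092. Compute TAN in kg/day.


Protein in feed = 332.7 * 47/100 = 156.369 kg/day
TAN = protein * 0.092 = 156.369 * 0.092 = 14.385948 kg/day

14.385948 kg/day


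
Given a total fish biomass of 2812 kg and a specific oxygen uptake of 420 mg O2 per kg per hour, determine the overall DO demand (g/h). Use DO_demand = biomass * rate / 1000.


Total O2 consumption (mg/h) = 2812 kg * 420 mg/(kg*h) = 1181040 mg/h
Convert to g/h: 1181040 / 1000 = 1181.04 g/h

1181.04 g/h


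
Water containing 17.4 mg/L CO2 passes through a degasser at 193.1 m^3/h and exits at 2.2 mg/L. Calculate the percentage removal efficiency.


CO2_out / CO2_in = 2.2 / 17.4 = 0.12643678
Fraction remaining = 0.12643678
efficiency = (1 - 0.12643678) * 100 = 87.3563 %

87.3563 %


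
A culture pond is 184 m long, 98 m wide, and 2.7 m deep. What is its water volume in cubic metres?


Base area = L * W = 184 * 98 = 18032 m^2
Volume = area * depth = 18032 * 2.7 = 48686.4 m^3

48686.4 m^3


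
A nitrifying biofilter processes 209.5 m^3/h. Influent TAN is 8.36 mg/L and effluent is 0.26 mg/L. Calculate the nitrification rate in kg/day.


Concentration drop: TAN_in - TAN_out = 8.36 - 0.26 = 8.1 mg/L
Hourly TAN removed = Q * dTAN = 209.5 m^3/h * 8.1 mg/L = 1696.95 g/h  (m^3/h * mg/L = g/h)
Daily TAN removed = 1696.95 * 24 = 40726.8 g/day
Convert to kg/day: 40726.8 / 1000 = 40.7268 kg/day

40.7268 kg/day


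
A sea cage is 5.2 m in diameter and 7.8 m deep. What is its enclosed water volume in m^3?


r = d/2 = 5.2/2 = 2.6 m
Base area = pi*r^2 = pi*2.6^2 = 21.237166 m^2
Volume = 21.237166 * 7.8 = 165.65 m^3

165.65 m^3


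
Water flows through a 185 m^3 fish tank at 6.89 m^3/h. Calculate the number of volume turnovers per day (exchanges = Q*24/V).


Daily flow volume = 6.89 m^3/h * 24 h = 165.36 m^3/day
Exchanges = daily flow / tank volume = 165.36 / 185 = 0.893838 exchanges/day

0.893838 exchanges/day


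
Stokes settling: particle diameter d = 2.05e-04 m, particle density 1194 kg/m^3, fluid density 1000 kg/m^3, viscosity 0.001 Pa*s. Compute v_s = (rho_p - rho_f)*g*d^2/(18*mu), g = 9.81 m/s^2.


Density difference: rho_p - rho_f = 1194 - 1000 = 194 kg/m^3
d^2 = (2.05e-04)^2 = 4.2025e-08 m^2
Numerator = (rho_p - rho_f) * g * d^2 = 194 * 9.81 * 4.2025e-08 = 7.9979459e-05
Denominator = 18 * mu = 18 * 0.001 = 0.018
v_s = 7.9979459e-05 / 0.018 = 0.0044433 m/s
Check: Re = rho_f * v_s * d / mu = 1000 * 0.0044433 * 2.05e-04 / 0.001 = 0.911 < 1, so Stokes' law applies.

0.0044433 m/s


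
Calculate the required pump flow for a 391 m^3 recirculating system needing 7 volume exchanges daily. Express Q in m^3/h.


Daily recirculation volume = 391 m^3 * 7 = 2737 m^3/day
Flow rate Q = daily volume / 24 h = 2737 / 24 = 114.042 m^3/h

114.042 m^3/h


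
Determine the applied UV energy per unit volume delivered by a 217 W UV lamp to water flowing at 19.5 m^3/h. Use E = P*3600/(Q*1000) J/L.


Energy delivered per hour = 217 W * 3600 s = 781200 J/h
Volume treated per hour = 19.5 m^3/h * 1000 = 19500 L/h
dose = 781200 / 19500 = 40.0615 J/L

40.0615 J/L


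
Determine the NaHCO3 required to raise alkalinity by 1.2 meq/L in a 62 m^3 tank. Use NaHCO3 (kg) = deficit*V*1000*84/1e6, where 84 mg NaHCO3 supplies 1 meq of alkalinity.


Tank volume in L = 62 m^3 * 1000 = 62000 L
Total meq required = 1.2 meq/L * 62000 L = 74400 meq
NaHCO3 mass = 74400 meq * 84 mg/meq / 1e6 = 6.2496 kg

6.2496 kg


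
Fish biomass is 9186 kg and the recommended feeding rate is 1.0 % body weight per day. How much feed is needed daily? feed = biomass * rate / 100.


Feeding rate fraction = 1.0% / 100 = 0.01
Daily feed = 9186 kg * 0.01 = 91.86 kg/day

91.86 kg/day


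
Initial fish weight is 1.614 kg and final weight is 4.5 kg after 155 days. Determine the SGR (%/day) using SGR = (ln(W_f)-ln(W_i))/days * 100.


ln(W_f) = ln(4.5) = 1.5040774
ln(W_i) = ln(1.614) = 0.47871557
ln(W_f) - ln(W_i) = 1.5040774 - 0.47871557 = 1.0253618
SGR = 1.0253618 / 155 * 100 = 0.661524 %/day

0.661524 %/day


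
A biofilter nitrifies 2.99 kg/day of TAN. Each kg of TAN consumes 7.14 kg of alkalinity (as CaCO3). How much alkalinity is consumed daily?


Alkalinity factor: 7.14 kg CaCO3 consumed per kg TAN nitrified
alk = 2.99 kg TAN * 7.14 = 21.3486 kg CaCO3/day

21.3486 kg CaCO3/day


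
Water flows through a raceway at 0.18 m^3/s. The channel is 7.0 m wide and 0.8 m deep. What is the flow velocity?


Cross-sectional area = W * d = 7.0 * 0.8 = 5.6 m^2
Velocity = Q / A = 0.18 / 5.6 = 0.0321429 m/s

0.0321429 m/s


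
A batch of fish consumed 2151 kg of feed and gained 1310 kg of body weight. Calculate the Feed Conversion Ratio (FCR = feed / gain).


FCR = feed consumed / weight gained
FCR = 2151 kg / 1310 kg = 1.64198

1.64198


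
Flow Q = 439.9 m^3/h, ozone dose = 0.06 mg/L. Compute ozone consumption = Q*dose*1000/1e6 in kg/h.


O3 demand (mg/h) = Q * dose * 1000 = 439.9 * 0.06 * 1000 = 26394 mg/h
Convert mg to kg: 26394 / 1e6 = 0.026394 kg/h

0.026394 kg/h


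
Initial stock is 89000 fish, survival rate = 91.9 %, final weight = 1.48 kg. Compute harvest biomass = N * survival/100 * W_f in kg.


Survivors = 89000 * 91.9/100 = 81791 fish
Harvest biomass = survivors * W_f = 81791 * 1.48 = 121050.68 kg

121050.68 kg


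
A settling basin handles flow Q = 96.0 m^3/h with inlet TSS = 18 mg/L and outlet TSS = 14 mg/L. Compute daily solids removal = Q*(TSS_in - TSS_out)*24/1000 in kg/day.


Concentration drop: TSS_in - TSS_out = 18 - 14 = 4 mg/L
Hourly solids removed = Q * dTSS = 96.0 m^3/h * 4 mg/L = 384 g/h  (m^3/h * mg/L = g/h)
Daily solids removed = 384 * 24 = 9216 g/day
Convert g to kg: 9216 / 1000 = 9.216 kg/day

9.216 kg/day


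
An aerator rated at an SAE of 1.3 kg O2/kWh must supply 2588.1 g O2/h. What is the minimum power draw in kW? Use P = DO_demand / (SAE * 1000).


SAE in g O2/kWh = 1.3 * 1000 = 1300 g/kWh
P = DO_demand / SAE_g = 2588.1 / 1300 = 1.99085 kW

1.99085 kW


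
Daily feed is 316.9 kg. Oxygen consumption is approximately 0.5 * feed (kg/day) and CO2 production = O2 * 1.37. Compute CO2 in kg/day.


O2 = 316.9 * 0.5 = 158.45
CO2 = 158.45 * 1.37 = 217.0765

217.0765 kg/day


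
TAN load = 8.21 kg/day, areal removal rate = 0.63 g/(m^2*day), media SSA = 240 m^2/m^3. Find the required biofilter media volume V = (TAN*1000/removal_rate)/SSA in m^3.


A = 8.21*1000 / 0.63 = 13031.746 m^2
V = 13031.746 / 240 = 54.2989

54.2989 m^3


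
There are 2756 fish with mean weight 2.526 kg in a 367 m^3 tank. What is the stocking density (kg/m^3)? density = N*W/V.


Total biomass = 2756 fish * 2.526 kg = 6961.656 kg
Density = total biomass / volume = 6961.656 / 367 = 18.9691 kg/m^3

18.9691 kg/m^3


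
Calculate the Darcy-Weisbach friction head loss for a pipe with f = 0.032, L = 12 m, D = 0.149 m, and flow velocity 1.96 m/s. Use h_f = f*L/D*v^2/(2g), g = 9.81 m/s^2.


v^2 = 1.96^2 = 3.8416 m^2/s^2
L/D = 12/0.149 = 80.536913
h_f = f*(L/D)*v^2/(2g) = 0.032 * 80.536913 * 3.8416 / 19.62 = 0.504613 m

0.504613 m


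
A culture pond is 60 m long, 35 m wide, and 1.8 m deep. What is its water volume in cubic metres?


Base area = L * W = 60 * 35 = 2100 m^2
Volume = area * depth = 2100 * 1.8 = 3780 m^3

3780 m^3


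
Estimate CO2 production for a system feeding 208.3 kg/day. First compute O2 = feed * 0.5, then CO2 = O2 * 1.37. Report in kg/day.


O2 = 208.3 * 0.5 = 104.15
CO2 = 104.15 * 1.37 = 142.6855

142.6855 kg/day


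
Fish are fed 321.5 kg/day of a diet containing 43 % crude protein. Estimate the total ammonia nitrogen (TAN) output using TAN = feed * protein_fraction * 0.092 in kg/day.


Protein in feed = 321.5 * 43/100 = 138.245 kg/day
TAN = protein * 0.092 = 138.245 * 0.092 = 12.71854 kg/day

12.71854 kg/day


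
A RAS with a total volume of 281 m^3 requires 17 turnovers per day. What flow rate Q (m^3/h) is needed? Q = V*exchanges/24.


Daily recirculation volume = 281 m^3 * 17 = 4777 m^3/day
Flow rate Q = daily volume / 24 h = 4777 / 24 = 199.042 m^3/h

199.042 m^3/h


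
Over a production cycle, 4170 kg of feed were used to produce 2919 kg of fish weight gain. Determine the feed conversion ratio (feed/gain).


FCR = feed consumed / weight gained
FCR = 4170 kg / 2919 kg = 1.42857

1.42857


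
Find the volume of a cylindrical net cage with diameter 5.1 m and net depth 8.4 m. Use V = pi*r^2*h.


r = d/2 = 5.1/2 = 2.55 m
Base area = pi*r^2 = pi*2.55^2 = 20.428206 m^2
Volume = 20.428206 * 8.4 = 171.597 m^3

171.597 m^3


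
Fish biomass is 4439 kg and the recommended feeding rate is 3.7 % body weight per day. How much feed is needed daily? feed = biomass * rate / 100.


Feeding rate fraction = 3.7% / 100 = 0.037
Daily feed = 4439 kg * 0.037 = 164.243 kg/day

164.243 kg/day


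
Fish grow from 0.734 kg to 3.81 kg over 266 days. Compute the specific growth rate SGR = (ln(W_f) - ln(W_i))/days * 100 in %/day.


ln(W_f) = ln(3.81) = 1.3376292
ln(W_i) = ln(0.734) = -0.30924625
ln(W_f) - ln(W_i) = 1.3376292 - -0.30924625 = 1.6468755
SGR = 1.6468755 / 266 * 100 = 0.619126 %/day

0.619126 %/day


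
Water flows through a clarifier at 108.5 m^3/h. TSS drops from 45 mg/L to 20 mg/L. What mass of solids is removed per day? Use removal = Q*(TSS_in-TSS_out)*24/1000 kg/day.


Concentration drop: TSS_in - TSS_out = 45 - 20 = 25 mg/L
Hourly solids removed = Q * dTSS = 108.5 m^3/h * 25 mg/L = 2712.5 g/h  (m^3/h * mg/L = g/h)
Daily solids removed = 2712.5 * 24 = 65100 g/day
Convert g to kg: 65100 / 1000 = 65.1 kg/day

65.1 kg/day


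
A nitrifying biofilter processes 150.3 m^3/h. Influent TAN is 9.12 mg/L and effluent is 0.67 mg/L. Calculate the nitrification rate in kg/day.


Concentration drop: TAN_in - TAN_out = 9.12 - 0.67 = 8.45 mg/L
Hourly TAN removed = Q * dTAN = 150.3 m^3/h * 8.45 mg/L = 1270.035 g/h  (m^3/h * mg/L = g/h)
Daily TAN removed = 1270.035 * 24 = 30480.84 g/day
Convert to kg/day: 30480.84 / 1000 = 30.48084 kg/day

30.48084 kg/day


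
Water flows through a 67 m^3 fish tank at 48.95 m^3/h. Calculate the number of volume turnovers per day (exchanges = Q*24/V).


Daily flow volume = 48.95 m^3/h * 24 h = 1174.8 m^3/day
Exchanges = daily flow / tank volume = 1174.8 / 67 = 17.5343 exchanges/day

17.5343 exchanges/day


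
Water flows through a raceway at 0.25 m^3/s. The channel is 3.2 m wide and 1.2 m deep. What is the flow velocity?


Cross-sectional area = W * d = 3.2 * 1.2 = 3.84 m^2
Velocity = Q / A = 0.25 / 3.84 = 0.0651042 m/s

0.0651042 m/s


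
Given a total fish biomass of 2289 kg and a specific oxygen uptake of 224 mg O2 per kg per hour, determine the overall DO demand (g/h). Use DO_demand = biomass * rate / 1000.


Total O2 consumption (mg/h) = 2289 kg * 224 mg/(kg*h) = 512736 mg/h
Convert to g/h: 512736 / 1000 = 512.736 g/h

512.736 g/h


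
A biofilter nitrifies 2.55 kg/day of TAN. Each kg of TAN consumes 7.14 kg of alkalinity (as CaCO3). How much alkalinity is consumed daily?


Alkalinity factor: 7.14 kg CaCO3 consumed per kg TAN nitrified
alk = 2.55 kg TAN * 7.14 = 18.207 kg CaCO3/day

18.207 kg CaCO3/day


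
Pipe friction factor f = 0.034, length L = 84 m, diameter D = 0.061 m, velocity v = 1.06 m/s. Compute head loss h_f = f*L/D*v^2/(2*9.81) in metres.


v^2 = 1.06^2 = 1.1236 m^2/s^2
L/D = 84/0.061 = 1377.0492
h_f = f*(L/D)*v^2/(2g) = 0.034 * 1377.0492 * 1.1236 / 19.62 = 2.68127 m

2.68127 m


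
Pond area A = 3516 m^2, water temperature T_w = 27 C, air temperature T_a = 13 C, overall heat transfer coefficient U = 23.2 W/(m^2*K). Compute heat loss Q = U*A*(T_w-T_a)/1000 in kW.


Temperature difference dT = 27 - 13 = 14 K
Heat loss (W) = U * A * dT = 23.2 * 3516 * 14 = 1141996.8 W
Convert to kW: 1141996.8 / 1000 = 1141.9968 kW

1141.9968 kW


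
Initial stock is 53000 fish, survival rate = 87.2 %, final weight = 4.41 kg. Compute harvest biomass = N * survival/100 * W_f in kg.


Survivors = 53000 * 87.2/100 = 46216 fish
Harvest biomass = survivors * W_f = 46216 * 4.41 = 203812.56 kg

203812.56 kg


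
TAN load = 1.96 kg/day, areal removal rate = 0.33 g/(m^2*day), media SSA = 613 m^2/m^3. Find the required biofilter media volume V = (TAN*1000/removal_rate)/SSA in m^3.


A = 1.96*1000 / 0.33 = 5939.3939 m^2
V = 5939.3939 / 613 = 9.68906

9.68906 m^3


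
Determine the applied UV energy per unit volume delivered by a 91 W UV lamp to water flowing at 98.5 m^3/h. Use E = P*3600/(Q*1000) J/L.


Energy delivered per hour = 91 W * 3600 s = 327600 J/h
Volume treated per hour = 98.5 m^3/h * 1000 = 98500 L/h
dose = 327600 / 98500 = 3.32589 J/L

3.32589 J/L


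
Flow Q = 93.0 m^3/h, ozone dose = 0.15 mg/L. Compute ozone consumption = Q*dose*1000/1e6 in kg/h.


O3 demand (mg/h) = Q * dose * 1000 = 93.0 * 0.15 * 1000 = 13950 mg/h
Convert mg to kg: 13950 / 1e6 = 0.01395 kg/h

0.01395 kg/h


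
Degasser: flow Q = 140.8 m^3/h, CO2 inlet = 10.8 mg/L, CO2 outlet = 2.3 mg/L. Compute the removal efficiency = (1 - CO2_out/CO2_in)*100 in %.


CO2_out / CO2_in = 2.3 / 10.8 = 0.21296296
Fraction remaining = 0.21296296
efficiency = (1 - 0.21296296) * 100 = 78.7037 %

78.7037 %


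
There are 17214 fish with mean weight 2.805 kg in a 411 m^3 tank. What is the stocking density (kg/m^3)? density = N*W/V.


Total biomass = 17214 fish * 2.805 kg = 48285.27 kg
Density = total biomass / volume = 48285.27 / 411 = 117.482 kg/m^3

117.482 kg/m^3


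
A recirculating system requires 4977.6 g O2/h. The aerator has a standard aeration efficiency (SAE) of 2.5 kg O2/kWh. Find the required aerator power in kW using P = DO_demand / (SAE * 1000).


SAE in g O2/kWh = 2.5 * 1000 = 2500 g/kWh
P = DO_demand / SAE_g = 4977.6 / 2500 = 1.99104 kW

1.99104 kW


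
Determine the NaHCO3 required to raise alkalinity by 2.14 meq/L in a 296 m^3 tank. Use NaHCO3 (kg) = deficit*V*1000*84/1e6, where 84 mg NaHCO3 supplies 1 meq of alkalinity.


Tank volume in L = 296 m^3 * 1000 = 296000 L
Total meq required = 2.14 meq/L * 296000 L = 633440 meq
NaHCO3 mass = 633440 meq * 84 mg/meq / 1e6 = 53.209 kg

53.209 kg


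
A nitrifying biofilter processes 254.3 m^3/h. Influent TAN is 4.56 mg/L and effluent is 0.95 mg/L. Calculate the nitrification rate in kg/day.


Concentration drop: TAN_in - TAN_out = 4.56 - 0.95 = 3.61 mg/L
Hourly TAN removed = Q * dTAN = 254.3 m^3/h * 3.61 mg/L = 918.023 g/h  (m^3/h * mg/L = g/h)
Daily TAN removed = 918.023 * 24 = 22032.552 g/day
Convert to kg/day: 22032.552 / 1000 = 22.032552 kg/day

22.032552 kg/day


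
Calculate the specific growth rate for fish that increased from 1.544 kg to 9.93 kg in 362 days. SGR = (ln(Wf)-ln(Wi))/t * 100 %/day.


ln(W_f) = ln(9.93) = 2.2955605
ln(W_i) = ln(1.544) = 0.43437645
ln(W_f) - ln(W_i) = 2.2955605 - 0.43437645 = 1.8611841
SGR = 1.8611841 / 362 * 100 = 0.514139 %/day

0.514139 %/day


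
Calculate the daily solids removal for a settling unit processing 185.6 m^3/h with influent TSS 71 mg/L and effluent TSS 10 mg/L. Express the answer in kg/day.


Concentration drop: TSS_in - TSS_out = 71 - 10 = 61 mg/L
Hourly solids removed = Q * dTSS = 185.6 m^3/h * 61 mg/L = 11321.6 g/h  (m^3/h * mg/L = g/h)
Daily solids removed = 11321.6 * 24 = 271718.4 g/day
Convert g to kg: 271718.4 / 1000 = 271.7184 kg/day

271.7184 kg/day


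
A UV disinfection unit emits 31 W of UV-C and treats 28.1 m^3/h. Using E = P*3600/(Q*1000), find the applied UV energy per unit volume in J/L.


Energy delivered per hour = 31 W * 3600 s = 111600 J/h
Volume treated per hour = 28.1 m^3/h * 1000 = 28100 L/h
dose = 111600 / 28100 = 3.97153 J/L

3.97153 J/L


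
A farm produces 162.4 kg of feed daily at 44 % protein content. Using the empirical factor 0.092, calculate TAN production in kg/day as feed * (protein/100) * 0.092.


Protein in feed = 162.4 * 44/100 = 71.456 kg/day
TAN = protein * 0.092 = 71.456 * 0.092 = 6.573952 kg/day

6.573952 kg/day


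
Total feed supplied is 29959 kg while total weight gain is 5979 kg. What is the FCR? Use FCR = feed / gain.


FCR = feed consumed / weight gained
FCR = 29959 kg / 5979 kg = 5.0107

5.0107


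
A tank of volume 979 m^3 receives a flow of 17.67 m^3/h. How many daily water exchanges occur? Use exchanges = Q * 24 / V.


Daily flow volume = 17.67 m^3/h * 24 h = 424.08 m^3/day
Exchanges = daily flow / tank volume = 424.08 / 979 = 0.433177 exchanges/day

0.433177 exchanges/day


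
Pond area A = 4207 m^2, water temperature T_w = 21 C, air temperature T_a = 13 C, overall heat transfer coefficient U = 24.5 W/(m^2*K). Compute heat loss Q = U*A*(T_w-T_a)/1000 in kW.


Temperature difference dT = 21 - 13 = 8 K
Heat loss (W) = U * A * dT = 24.5 * 4207 * 8 = 824572 W
Convert to kW: 824572 / 1000 = 824.572 kW

824.572 kW


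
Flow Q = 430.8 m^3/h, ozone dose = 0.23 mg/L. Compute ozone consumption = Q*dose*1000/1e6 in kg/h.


O3 demand (mg/h) = Q * dose * 1000 = 430.8 * 0.23 * 1000 = 99084 mg/h
Convert mg to kg: 99084 / 1e6 = 0.099084 kg/h

0.099084 kg/h


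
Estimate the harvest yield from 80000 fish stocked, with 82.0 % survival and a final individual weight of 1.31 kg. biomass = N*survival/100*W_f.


Survivors = 80000 * 82.0/100 = 65600 fish
Harvest biomass = survivors * W_f = 65600 * 1.31 = 85936 kg

85936 kg


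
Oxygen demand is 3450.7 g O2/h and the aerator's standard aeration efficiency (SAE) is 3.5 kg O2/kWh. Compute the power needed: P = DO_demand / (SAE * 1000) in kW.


SAE in g O2/kWh = 3.5 * 1000 = 3500 g/kWh
P = DO_demand / SAE_g = 3450.7 / 3500 = 0.985914 kW

0.985914 kW


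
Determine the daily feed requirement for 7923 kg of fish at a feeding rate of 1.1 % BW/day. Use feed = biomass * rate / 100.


Feeding rate fraction = 1.1% / 100 = 0.011
Daily feed = 7923 kg * 0.011 = 87.153 kg/day

87.153 kg/day


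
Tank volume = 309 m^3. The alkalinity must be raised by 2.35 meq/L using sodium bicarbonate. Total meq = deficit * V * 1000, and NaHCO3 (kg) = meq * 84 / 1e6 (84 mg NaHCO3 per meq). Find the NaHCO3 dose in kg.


Tank volume in L = 309 m^3 * 1000 = 309000 L
Total meq required = 2.35 meq/L * 309000 L = 726150 meq
NaHCO3 mass = 726150 meq * 84 mg/meq / 1e6 = 60.9966 kg

60.9966 kg


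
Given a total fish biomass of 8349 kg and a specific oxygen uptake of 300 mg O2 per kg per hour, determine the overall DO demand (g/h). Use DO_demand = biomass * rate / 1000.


Total O2 consumption (mg/h) = 8349 kg * 300 mg/(kg*h) = 2504700 mg/h
Convert to g/h: 2504700 / 1000 = 2504.7 g/h

2504.7 g/h


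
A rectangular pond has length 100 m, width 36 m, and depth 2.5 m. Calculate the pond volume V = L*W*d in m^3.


Base area = L * W = 100 * 36 = 3600 m^2
Volume = area * depth = 3600 * 2.5 = 9000 m^3

9000 m^3


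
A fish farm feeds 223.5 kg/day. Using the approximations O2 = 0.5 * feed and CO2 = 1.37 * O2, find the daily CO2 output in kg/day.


O2 = 223.5 * 0.5 = 111.75
CO2 = 111.75 * 1.37 = 153.0975

153.0975 kg/day


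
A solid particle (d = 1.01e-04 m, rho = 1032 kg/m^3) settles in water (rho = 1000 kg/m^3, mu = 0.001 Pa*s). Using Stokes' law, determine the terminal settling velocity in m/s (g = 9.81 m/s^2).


Density difference: rho_p - rho_f = 1032 - 1000 = 32 kg/m^3
d^2 = (1.01e-04)^2 = 1.0201e-08 m^2
Numerator = (rho_p - rho_f) * g * d^2 = 32 * 9.81 * 1.0201e-08 = 3.2022979e-06
Denominator = 18 * mu = 18 * 0.001 = 0.018
v_s = 3.2022979e-06 / 0.018 = 1.77905e-04 m/s
Check: Re = rho_f * v_s * d / mu = 1000 * 1.77905e-04 * 1.01e-04 / 0.001 = 0.018 < 1, so Stokes' law applies.

1.77905e-04 m/s


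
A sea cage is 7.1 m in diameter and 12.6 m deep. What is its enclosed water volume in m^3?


r = d/2 = 7.1/2 = 3.55 m
Base area = pi*r^2 = pi*3.55^2 = 39.591921 m^2
Volume = 39.591921 * 12.6 = 498.858 m^3

498.858 m^3


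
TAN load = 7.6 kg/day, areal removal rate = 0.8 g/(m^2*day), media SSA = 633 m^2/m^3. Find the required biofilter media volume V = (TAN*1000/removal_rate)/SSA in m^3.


A = 7.6*1000 / 0.8 = 9500 m^2
V = 9500 / 633 = 15.0079

15.0079 m^3


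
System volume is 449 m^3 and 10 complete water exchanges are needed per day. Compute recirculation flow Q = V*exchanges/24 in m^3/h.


Daily recirculation volume = 449 m^3 * 10 = 4490 m^3/day
Flow rate Q = daily volume / 24 h = 4490 / 24 = 187.083 m^3/h

187.083 m^3/h


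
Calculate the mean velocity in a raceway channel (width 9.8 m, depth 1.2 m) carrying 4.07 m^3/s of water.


Cross-sectional area = W * d = 9.8 * 1.2 = 11.76 m^2
Velocity = Q / A = 4.07 / 11.76 = 0.346088 m/s

0.346088 m/s


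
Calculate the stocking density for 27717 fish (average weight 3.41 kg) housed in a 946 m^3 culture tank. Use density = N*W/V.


Total biomass = 27717 fish * 3.41 kg = 94514.97 kg
Density = total biomass / volume = 94514.97 / 946 = 99.9101 kg/m^3

99.9101 kg/m^3


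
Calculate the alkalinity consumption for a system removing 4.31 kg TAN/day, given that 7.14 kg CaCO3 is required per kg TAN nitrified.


Alkalinity factor: 7.14 kg CaCO3 consumed per kg TAN nitrified
alk = 4.31 kg TAN * 7.14 = 30.7734 kg CaCO3/day

30.7734 kg CaCO3/day


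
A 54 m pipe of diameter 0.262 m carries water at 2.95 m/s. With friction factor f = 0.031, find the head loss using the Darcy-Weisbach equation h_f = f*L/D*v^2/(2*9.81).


v^2 = 2.95^2 = 8.7025 m^2/s^2
L/D = 54/0.262 = 206.10687
h_f = f*(L/D)*v^2/(2g) = 0.031 * 206.10687 * 8.7025 / 19.62 = 2.834 m

2.834 m


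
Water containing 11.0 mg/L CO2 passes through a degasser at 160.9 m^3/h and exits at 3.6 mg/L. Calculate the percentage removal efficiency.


CO2_out / CO2_in = 3.6 / 11.0 = 0.32727273
Fraction remaining = 0.32727273
efficiency = (1 - 0.32727273) * 100 = 67.2727 %

67.2727 %


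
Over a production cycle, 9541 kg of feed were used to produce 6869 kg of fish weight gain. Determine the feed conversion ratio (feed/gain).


FCR = feed consumed / weight gained
FCR = 9541 kg / 6869 kg = 1.38899

1.38899


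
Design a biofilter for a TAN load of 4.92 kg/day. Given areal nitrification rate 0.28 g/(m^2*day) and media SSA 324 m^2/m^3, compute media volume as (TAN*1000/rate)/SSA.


A = 4.92*1000 / 0.28 = 17571.429 m^2
V = 17571.429 / 324 = 54.2328

54.2328 m^3


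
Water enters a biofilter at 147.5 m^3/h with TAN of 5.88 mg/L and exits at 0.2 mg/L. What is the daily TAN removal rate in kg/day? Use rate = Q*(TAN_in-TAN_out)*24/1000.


Concentration drop: TAN_in - TAN_out = 5.88 - 0.2 = 5.68 mg/L
Hourly TAN removed = Q * dTAN = 147.5 m^3/h * 5.68 mg/L = 837.8 g/h  (m^3/h * mg/L = g/h)
Daily TAN removed = 837.8 * 24 = 20107.2 g/day
Convert to kg/day: 20107.2 / 1000 = 20.1072 kg/day

20.1072 kg/day


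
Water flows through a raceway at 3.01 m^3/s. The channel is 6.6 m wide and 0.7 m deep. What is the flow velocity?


Cross-sectional area = W * d = 6.6 * 0.7 = 4.62 m^2
Velocity = Q / A = 3.01 / 4.62 = 0.651515 m/s

0.651515 m/s


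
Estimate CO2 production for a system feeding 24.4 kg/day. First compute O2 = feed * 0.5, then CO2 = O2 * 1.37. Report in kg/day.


O2 = 24.4 * 0.5 = 12.2
CO2 = 12.2 * 1.37 = 16.714

16.714 kg/day


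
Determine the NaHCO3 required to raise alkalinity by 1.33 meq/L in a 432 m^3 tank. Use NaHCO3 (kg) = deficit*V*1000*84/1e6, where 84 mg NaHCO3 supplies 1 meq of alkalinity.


Tank volume in L = 432 m^3 * 1000 = 432000 L
Total meq required = 1.33 meq/L * 432000 L = 574560 meq
NaHCO3 mass = 574560 meq * 84 mg/meq / 1e6 = 48.263 kg

48.263 kg


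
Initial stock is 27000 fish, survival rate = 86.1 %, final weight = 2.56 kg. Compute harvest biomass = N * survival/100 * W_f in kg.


Survivors = 27000 * 86.1/100 = 23247 fish
Harvest biomass = survivors * W_f = 23247 * 2.56 = 59512.32 kg

59512.32 kg


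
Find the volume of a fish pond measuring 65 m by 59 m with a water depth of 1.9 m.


Base area = L * W = 65 * 59 = 3835 m^2
Volume = area * depth = 3835 * 1.9 = 7286.5 m^3

7286.5 m^3


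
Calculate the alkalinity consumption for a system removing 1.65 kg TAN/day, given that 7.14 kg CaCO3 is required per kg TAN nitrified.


Alkalinity factor: 7.14 kg CaCO3 consumed per kg TAN nitrified
alk = 1.65 kg TAN * 7.14 = 11.781 kg CaCO3/day

11.781 kg CaCO3/day


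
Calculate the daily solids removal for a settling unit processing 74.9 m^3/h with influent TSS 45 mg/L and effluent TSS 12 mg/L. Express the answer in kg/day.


Concentration drop: TSS_in - TSS_out = 45 - 12 = 33 mg/L
Hourly solids removed = Q * dTSS = 74.9 m^3/h * 33 mg/L = 2471.7 g/h  (m^3/h * mg/L = g/h)
Daily solids removed = 2471.7 * 24 = 59320.8 g/day
Convert g to kg: 59320.8 / 1000 = 59.3208 kg/day

59.3208 kg/day


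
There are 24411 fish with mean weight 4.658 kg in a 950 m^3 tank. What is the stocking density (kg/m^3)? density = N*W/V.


Total biomass = 24411 fish * 4.658 kg = 113706.438 kg
Density = total biomass / volume = 113706.438 / 950 = 119.691 kg/m^3

119.691 kg/m^3


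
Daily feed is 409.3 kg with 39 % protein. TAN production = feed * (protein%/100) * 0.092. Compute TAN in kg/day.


Protein in feed = 409.3 * 39/100 = 159.627 kg/day
TAN = protein * 0.092 = 159.627 * 0.092 = 14.685684 kg/day

14.685684 kg/day
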